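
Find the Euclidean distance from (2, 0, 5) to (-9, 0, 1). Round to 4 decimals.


3D distance between two points
P1 = (2, 0, 5), P2 = (-9, 0, 1)
Formula: d = sqrt((x2-x1)^2 + (y2-y1)^2 + (z2-z1)^2)
dx = -9 - 2 = -11
dy = 0 - 0 = 0
dz = 1 - 5 = -4
dx^2 + dy^2 + dz^2 = 121 + 0 + 16 = 137
d = sqrt(137)
d = 11.7047
11.7047 units


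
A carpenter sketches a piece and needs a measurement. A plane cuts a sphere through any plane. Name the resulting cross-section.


Solid: sphere
Cutting plane: through any plane
Visualize the intersection of the plane with the solid's surface.
The boundary of the cut region is a circle.
circle


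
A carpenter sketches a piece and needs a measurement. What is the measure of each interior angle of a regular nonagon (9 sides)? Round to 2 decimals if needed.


Shape: regular nonagon (9 sides)
Formula: interior angle = (n - 2) * 180 / n
(n - 2) = 7
(n - 2) * 180 = 1260
angle = 1260 / 9
angle = 140
140 degrees


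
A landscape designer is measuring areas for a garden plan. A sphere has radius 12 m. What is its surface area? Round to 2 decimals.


Shape: sphere
Radius r = 12 m
Formula: SA = 4 * pi * r^2
r^2 = 144
SA = 4 * pi * 144
SA = 576 * pi
SA = 1809.56
1809.56 m^2


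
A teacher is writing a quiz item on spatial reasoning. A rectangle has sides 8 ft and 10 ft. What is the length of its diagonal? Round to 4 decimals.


Shape: rectangle (diagonal via Pythagoras)
Sides: 8 ft and 10 ft
Formula: d = sqrt(l^2 + w^2)
l^2 = 64, w^2 = 100
l^2 + w^2 = 164
d = sqrt(164)
d = 12.8062
12.8062 ft


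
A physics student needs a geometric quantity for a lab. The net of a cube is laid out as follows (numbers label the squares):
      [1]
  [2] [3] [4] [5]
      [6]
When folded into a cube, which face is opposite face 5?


Net: cross layout. Take square 3 as the base (bottom).
Fold the four squares in the horizontal row up around 3: 2 -> left, 4 -> right, 5 wraps to the top.
Fold 1 and 6 up from 3: 1 -> back, 6 -> front.
Opposite pairs are therefore: (1, 6), (2, 4), (3, 5).
Face 5 is opposite face 3.
face 3


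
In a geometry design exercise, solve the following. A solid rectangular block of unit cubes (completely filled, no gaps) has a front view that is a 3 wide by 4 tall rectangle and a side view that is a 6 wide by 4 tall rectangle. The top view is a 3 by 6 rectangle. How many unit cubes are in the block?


Orthographic views of a solid rectangular block:
Front view 3 x 4 -> length = 3, height = 4
Side view 6 x 4 -> width = 6, height = 4 (consistent)
Top view 3 x 6 -> confirms length = 3, width = 6
The block is 3 x 6 x 4.
Total unit cubes = 3 * 6 * 4 = 72
72 unit cubes


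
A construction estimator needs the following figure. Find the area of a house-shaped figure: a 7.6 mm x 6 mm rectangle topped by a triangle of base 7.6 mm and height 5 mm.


Composite shape: rectangle + triangle
Rectangle area = 7.6 * 6 = 45.6
Triangle area = 0.5 * 7.6 * 5 = 19
Total = 45.6 + 19
Total = 64.6
64.6 mm^2


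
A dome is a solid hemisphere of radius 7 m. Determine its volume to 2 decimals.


Shape: hemisphere (half of a sphere)
Radius r = 7 m
Formula: V = (1/2) * (4/3) * pi * r^3 = (2/3) * pi * r^3
r^3 = 343
(2/3) * 343 = 228.666667
V = 228.666667 * pi
V = 718.38
718.38 m^3


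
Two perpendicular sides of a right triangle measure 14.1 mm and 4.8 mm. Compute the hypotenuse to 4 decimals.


Shape: right triangle
Legs a = 14.1 mm, b = 4.8 mm
Formula: c = sqrt(a^2 + b^2)
a^2 = 198.81, b^2 = 23.04
a^2 + b^2 = 221.85
c = sqrt(221.85)
c = 14.8946
14.8946 mm


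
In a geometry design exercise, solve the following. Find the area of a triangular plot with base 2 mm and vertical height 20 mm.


Shape: triangle
Base b = 2 mm, Height h = 20 mm
Formula: A = (1/2) * b * h
A = 0.5 * 2 * 20
A = 0.5 * 40
A = 20
20 mm^2


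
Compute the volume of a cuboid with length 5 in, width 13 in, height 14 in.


Shape: rectangular prism
l = 5 in, w = 13 in, h = 14 in
Formula: V = l * w * h
V = 5 * 13 * 14
V = 65 * 14
V = 910
910 in^3


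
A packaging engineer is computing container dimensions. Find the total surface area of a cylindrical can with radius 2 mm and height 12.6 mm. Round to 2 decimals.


Shape: closed cylinder
Radius r = 2 mm, Height h = 12.6 mm
Formula: SA = 2*pi*r^2 + 2*pi*r*h = 2*pi*r*(r + h)
r + h = 14.6
2 * r * (r + h) = 2 * 2 * 14.6 = 58.4
SA = 58.4 * pi
SA = 183.47
183.47 mm^2


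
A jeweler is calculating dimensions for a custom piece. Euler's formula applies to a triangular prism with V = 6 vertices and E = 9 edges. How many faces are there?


Polyhedron: triangular prism
Euler's formula for convex polyhedra: V - E + F = 2
Given: V = 6 vertices and E = 9 edges
Solve for F:
F = 2 + E - V = 2 + 9 - 6 = 5
5 faces


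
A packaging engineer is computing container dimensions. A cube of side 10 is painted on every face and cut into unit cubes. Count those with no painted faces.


Large cube: 10 x 10 x 10, cut into unit cubes.
n = 10, so n - 2 = 8
Unpainted cubes form the interior (n - 2)^3 block.
(n - 2)^3 = 8^3 = 512
512 unit cubes


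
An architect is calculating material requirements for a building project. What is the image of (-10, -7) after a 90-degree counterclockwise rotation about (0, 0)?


Transformation: rotation about the origin
Original point: (-10, -7)
Rule for 90 deg counterclockwise: (x, y) -> (-y, x)
Apply: (-10, -7) -> (7, -10)
(7, -10)


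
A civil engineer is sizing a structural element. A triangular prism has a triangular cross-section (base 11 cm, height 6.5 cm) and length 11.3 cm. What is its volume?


Shape: triangular prism
Triangle base = 11 cm, triangle height = 6.5 cm, prism length L = 11.3 cm
Formula: V = (1/2 * b * h_tri) * L
Cross-section area = 0.5 * 11 * 6.5 = 35.75
V = 35.75 * 11.3
V = 403.975
403.975 cm^3


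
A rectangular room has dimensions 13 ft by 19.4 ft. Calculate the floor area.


Shape: rectangle
Length l = 13 ft, Width w = 19.4 ft
Formula: A = l * w
A = 13 * 19.4
A = 252.2
252.2 ft^2


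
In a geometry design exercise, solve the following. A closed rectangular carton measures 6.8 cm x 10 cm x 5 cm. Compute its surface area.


Shape: rectangular prism
l = 6.8 cm, w = 10 cm, h = 5 cm
Formula: SA = 2(lw + lh + wh)
lw = 68, lh = 34, wh = 50
lw + lh + wh = 152
SA = 2 * 152
SA = 304
304 cm^2


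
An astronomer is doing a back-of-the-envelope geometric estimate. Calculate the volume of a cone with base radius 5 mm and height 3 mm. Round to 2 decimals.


Shape: cone
Radius r = 5 mm, Height h = 3 mm
Formula: V = (1/3) * pi * r^2 * h
r^2 = 25
pi * r^2 * h = pi * 25 * 3 = 75 * pi
V = 75 * pi / 3
V = 78.54
78.54 mm^3


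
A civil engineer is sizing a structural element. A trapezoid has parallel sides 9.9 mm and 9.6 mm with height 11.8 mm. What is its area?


Shape: trapezoid
Parallel sides a = 9.9 mm, b = 9.6 mm; Height h = 11.8 mm
Formula: A = (a + b) * h / 2
a + b = 9.9 + 9.6 = 19.5
A = 19.5 * 11.8 / 2
A = 230.1 / 2
A = 115.05
115.05 mm^2


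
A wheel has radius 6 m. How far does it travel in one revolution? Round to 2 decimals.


Shape: circle
Radius r = 6 m
Formula: C = 2 * pi * r
C = 2 * pi * 6
C = 12 * pi
C = 37.7
37.7 m


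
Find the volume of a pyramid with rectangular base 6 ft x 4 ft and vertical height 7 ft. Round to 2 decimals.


Shape: rectangular pyramid
Base: 6 ft x 4 ft, Height h = 7 ft
Formula: V = (1/3) * base_area * h
base_area = 6 * 4 = 24
base_area * h = 24 * 7 = 168
V = 168 / 3
V = 56
56 ft^3


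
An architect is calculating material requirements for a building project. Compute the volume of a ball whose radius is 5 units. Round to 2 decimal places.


Shape: sphere
Radius r = 5 units
Formula: V = (4/3) * pi * r^3
r^3 = 125
(4/3) * 125 = 166.666667
V = 166.666667 * pi
V = 523.6
523.6 units^3


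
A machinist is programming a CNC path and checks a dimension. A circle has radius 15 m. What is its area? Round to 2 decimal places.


Shape: circle
Radius r = 15 m
Formula: A = pi * r^2
r^2 = 15^2 = 225
A = pi * 225
A = 706.86
706.86 m^2


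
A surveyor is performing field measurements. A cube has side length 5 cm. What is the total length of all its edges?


Shape: cube
Side s = 5 cm
A cube has 12 edges, all equal.
Formula: total edge length = 12 * s
Total = 12 * 5
Total = 60
60 cm


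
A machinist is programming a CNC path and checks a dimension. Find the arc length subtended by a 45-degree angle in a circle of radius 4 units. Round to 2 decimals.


Shape: circular arc
Radius r = 4 units, Angle = 45 degrees
Formula: L = (angle/360) * 2 * pi * r
2 * pi * r = 8 * pi
L = (45/360) * 8 * pi
L = 1 * pi
L = 3.14
3.14 units


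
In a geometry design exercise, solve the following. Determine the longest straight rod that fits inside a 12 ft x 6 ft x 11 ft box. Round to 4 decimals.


Shape: rectangular box (space diagonal)
l = 12 ft, w = 6 ft, h = 11 ft
Visualize: the diagonal of the base, then a right triangle with that diagonal and the height.
Formula: d = sqrt(l^2 + w^2 + h^2)
l^2 + w^2 + h^2 = 144 + 36 + 121 = 301
d = sqrt(301)
d = 17.3494
17.3494 ft


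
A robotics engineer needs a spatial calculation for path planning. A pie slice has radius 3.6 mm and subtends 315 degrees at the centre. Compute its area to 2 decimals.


Shape: circular sector
Radius r = 3.6 mm, Angle = 315 degrees
Formula: A = (angle/360) * pi * r^2
r^2 = 12.96
Fraction of circle = 315/360
A = (315/360) * pi * 12.96
A = 11.34 * pi
A = 35.63
35.63 mm^2


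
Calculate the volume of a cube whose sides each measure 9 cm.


Shape: cube
Side s = 9 cm
Formula: V = s^3
V = 9 * 9 * 9
V = 81 * 9
V = 729
729 cm^3


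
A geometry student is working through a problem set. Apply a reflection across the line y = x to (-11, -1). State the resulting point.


Transformation: reflection
Original point: (-11, -1)
Rule for reflection over y = x: (x, y) -> (y, x)
Apply: (-11, -1) -> (-1, -11)
(-1, -11)


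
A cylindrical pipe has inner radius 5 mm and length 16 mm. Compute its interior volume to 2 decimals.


Shape: cylinder
Radius r = 5 mm, Height h = 16 mm
Formula: V = pi * r^2 * h
r^2 = 25
V = pi * 25 * 16
V = 400 * pi
V = 1256.64
1256.64 mm^3


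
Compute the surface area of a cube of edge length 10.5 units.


Shape: cube
Side s = 10.5 units
A cube has 6 square faces.
Formula: SA = 6 * s^2
s^2 = 110.25
SA = 6 * 110.25
SA = 661.5
661.5 units^2


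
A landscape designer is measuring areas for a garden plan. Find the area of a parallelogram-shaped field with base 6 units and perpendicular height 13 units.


Shape: parallelogram
Base b = 6 units, Height h = 13 units
Formula: A = b * h
A = 6 * 13
A = 78
78 units^2


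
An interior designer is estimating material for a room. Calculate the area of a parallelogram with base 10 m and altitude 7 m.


Shape: parallelogram
Base b = 10 m, Height h = 7 m
Formula: A = b * h
A = 10 * 7
A = 70
70 m^2


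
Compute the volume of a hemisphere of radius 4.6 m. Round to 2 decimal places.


Shape: hemisphere (half of a sphere)
Radius r = 4.6 m
Formula: V = (1/2) * (4/3) * pi * r^3 = (2/3) * pi * r^3
r^3 = 97.336
(2/3) * 97.336 = 64.890667
V = 64.890667 * pi
V = 203.86
203.86 m^3


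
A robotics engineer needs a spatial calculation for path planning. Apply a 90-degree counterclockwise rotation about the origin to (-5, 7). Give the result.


Transformation: rotation about the origin
Original point: (-5, 7)
Rule for 90 deg counterclockwise: (x, y) -> (-y, x)
Apply: (-5, 7) -> (-7, -5)
(-7, -5)


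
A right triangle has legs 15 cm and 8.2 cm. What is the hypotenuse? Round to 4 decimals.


Shape: right triangle
Legs a = 15 cm, b = 8.2 cm
Formula: c = sqrt(a^2 + b^2)
a^2 = 225, b^2 = 67.24
a^2 + b^2 = 292.24
c = sqrt(292.24)
c = 17.095
17.095 cm


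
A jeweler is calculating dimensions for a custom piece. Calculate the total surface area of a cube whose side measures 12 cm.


Shape: cube
Side s = 12 cm
A cube has 6 square faces.
Formula: SA = 6 * s^2
s^2 = 144
SA = 6 * 144
SA = 864
864 cm^2


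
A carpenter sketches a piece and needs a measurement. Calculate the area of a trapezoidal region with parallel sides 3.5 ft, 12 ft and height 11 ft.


Shape: trapezoid
Parallel sides a = 3.5 ft, b = 12 ft; Height h = 11 ft
Formula: A = (a + b) * h / 2
a + b = 3.5 + 12 = 15.5
A = 15.5 * 11 / 2
A = 170.5 / 2
A = 85.25
85.25 ft^2


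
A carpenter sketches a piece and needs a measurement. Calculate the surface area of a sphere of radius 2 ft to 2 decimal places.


Shape: sphere
Radius r = 2 ft
Formula: SA = 4 * pi * r^2
r^2 = 4
SA = 4 * pi * 4
SA = 16 * pi
SA = 50.27
50.27 ft^2


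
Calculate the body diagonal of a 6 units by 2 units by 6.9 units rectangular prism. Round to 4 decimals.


Shape: rectangular box (space diagonal)
l = 6 units, w = 2 units, h = 6.9 units
Visualize: the diagonal of the base, then a right triangle with that diagonal and the height.
Formula: d = sqrt(l^2 + w^2 + h^2)
l^2 + w^2 + h^2 = 36 + 4 + 47.61 = 87.61
d = sqrt(87.61)
d = 9.36
9.36 units


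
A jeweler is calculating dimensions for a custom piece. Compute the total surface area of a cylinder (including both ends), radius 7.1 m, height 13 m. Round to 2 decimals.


Shape: closed cylinder
Radius r = 7.1 m, Height h = 13 m
Formula: SA = 2*pi*r^2 + 2*pi*r*h = 2*pi*r*(r + h)
r + h = 20.1
2 * r * (r + h) = 2 * 7.1 * 20.1 = 285.42
SA = 285.42 * pi
SA = 896.67
896.67 m^2


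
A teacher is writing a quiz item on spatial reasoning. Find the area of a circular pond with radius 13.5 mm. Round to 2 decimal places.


Shape: circle
Radius r = 13.5 mm
Formula: A = pi * r^2
r^2 = 13.5^2 = 182.25
A = pi * 182.25
A = 572.56
572.56 mm^2


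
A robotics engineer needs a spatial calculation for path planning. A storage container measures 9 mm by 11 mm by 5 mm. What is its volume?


Shape: rectangular prism
l = 9 mm, w = 11 mm, h = 5 mm
Formula: V = l * w * h
V = 9 * 11 * 5
V = 99 * 5
V = 495
495 mm^3


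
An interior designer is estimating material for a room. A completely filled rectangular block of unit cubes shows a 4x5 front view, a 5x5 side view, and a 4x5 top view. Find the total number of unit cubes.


Orthographic views of a solid rectangular block:
Front view 4 x 5 -> length = 4, height = 5
Side view 5 x 5 -> width = 5, height = 5 (consistent)
Top view 4 x 5 -> confirms length = 4, width = 5
The block is 4 x 5 x 5.
Total unit cubes = 4 * 5 * 5 = 100
100 unit cubes


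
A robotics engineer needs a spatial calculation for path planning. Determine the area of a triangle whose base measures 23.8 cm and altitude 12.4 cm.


Shape: triangle
Base b = 23.8 cm, Height h = 12.4 cm
Formula: A = (1/2) * b * h
A = 0.5 * 23.8 * 12.4
A = 0.5 * 295.12
A = 147.56
147.56 cm^2


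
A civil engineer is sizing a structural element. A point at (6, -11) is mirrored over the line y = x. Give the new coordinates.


Transformation: reflection
Original point: (6, -11)
Rule for reflection over y = x: (x, y) -> (y, x)
Apply: (6, -11) -> (-11, 6)
(-11, 6)


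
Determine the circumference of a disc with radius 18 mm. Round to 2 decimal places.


Shape: circle
Radius r = 18 mm
Formula: C = 2 * pi * r
C = 2 * pi * 18
C = 36 * pi
C = 113.1
113.1 mm


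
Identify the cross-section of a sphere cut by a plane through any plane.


Solid: sphere
Cutting plane: through any plane
Visualize the intersection of the plane with the solid's surface.
The boundary of the cut region is a circle.
circle


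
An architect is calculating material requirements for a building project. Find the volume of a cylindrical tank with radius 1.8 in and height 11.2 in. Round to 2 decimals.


Shape: cylinder
Radius r = 1.8 in, Height h = 11.2 in
Formula: V = pi * r^2 * h
r^2 = 3.24
V = pi * 3.24 * 11.2
V = 36.288 * pi
V = 114
114 in^3


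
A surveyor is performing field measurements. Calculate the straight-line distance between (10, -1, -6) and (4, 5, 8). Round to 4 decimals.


3D distance between two points
P1 = (10, -1, -6), P2 = (4, 5, 8)
Formula: d = sqrt((x2-x1)^2 + (y2-y1)^2 + (z2-z1)^2)
dx = 4 - 10 = -6
dy = 5 - -1 = 6
dz = 8 - -6 = 14
dx^2 + dy^2 + dz^2 = 36 + 36 + 196 = 268
d = sqrt(268)
d = 16.3707
16.3707 units


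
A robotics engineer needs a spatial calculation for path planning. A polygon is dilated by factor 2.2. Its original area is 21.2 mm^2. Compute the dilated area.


Linear scale factor k = 2.2
Original area = 21.2 mm^2
Rule: under a linear scaling by k, areas scale by k^2.
k^2 = 2.2^2 = 4.84
New area = 21.2 * 4.84
New area = 102.608
102.608 mm^2


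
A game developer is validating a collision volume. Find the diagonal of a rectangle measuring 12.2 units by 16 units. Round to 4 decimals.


Shape: rectangle (diagonal via Pythagoras)
Sides: 12.2 units and 16 units
Formula: d = sqrt(l^2 + w^2)
l^2 = 148.84, w^2 = 256
l^2 + w^2 = 404.84
d = sqrt(404.84)
d = 20.1206
20.1206 units


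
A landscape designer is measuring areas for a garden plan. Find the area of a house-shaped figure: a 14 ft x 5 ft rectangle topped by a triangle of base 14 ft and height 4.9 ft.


Composite shape: rectangle + triangle
Rectangle area = 14 * 5 = 70
Triangle area = 0.5 * 14 * 4.9 = 34.3
Total = 70 + 34.3
Total = 104.3
104.3 ft^2


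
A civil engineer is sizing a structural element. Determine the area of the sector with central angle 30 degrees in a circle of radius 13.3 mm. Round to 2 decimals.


Shape: circular sector
Radius r = 13.3 mm, Angle = 30 degrees
Formula: A = (angle/360) * pi * r^2
r^2 = 176.89
Fraction of circle = 30/360
A = (30/360) * pi * 176.89
A = 14.740833 * pi
A = 46.31
46.31 mm^2


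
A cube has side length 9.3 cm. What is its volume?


Shape: cube
Side s = 9.3 cm
Formula: V = s^3
V = 9.3 * 9.3 * 9.3
V = 86.49 * 9.3
V = 804.357
804.357 cm^3


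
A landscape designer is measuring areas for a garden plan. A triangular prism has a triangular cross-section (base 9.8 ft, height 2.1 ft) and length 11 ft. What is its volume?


Shape: triangular prism
Triangle base = 9.8 ft, triangle height = 2.1 ft, prism length L = 11 ft
Formula: V = (1/2 * b * h_tri) * L
Cross-section area = 0.5 * 9.8 * 2.1 = 10.29
V = 10.29 * 11
V = 113.19
113.19 ft^3


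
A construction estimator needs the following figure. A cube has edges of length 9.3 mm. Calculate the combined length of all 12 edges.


Shape: cube
Side s = 9.3 mm
A cube has 12 edges, all equal.
Formula: total edge length = 12 * s
Total = 12 * 9.3
Total = 111.6
111.6 mm


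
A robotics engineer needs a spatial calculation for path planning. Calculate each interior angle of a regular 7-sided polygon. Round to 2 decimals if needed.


Shape: regular heptagon (7 sides)
Formula: interior angle = (n - 2) * 180 / n
(n - 2) = 5
(n - 2) * 180 = 900
angle = 900 / 7
angle = 128.57
128.57 degrees


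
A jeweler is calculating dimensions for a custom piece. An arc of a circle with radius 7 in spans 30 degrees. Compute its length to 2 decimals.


Shape: circular arc
Radius r = 7 in, Angle = 30 degrees
Formula: L = (angle/360) * 2 * pi * r
2 * pi * r = 14 * pi
L = (30/360) * 14 * pi
L = 1.166667 * pi
L = 3.67
3.67 in


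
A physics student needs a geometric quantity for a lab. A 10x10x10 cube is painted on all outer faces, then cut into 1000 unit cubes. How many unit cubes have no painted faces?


Large cube: 10 x 10 x 10, cut into unit cubes.
n = 10, so n - 2 = 8
Unpainted cubes form the interior (n - 2)^3 block.
(n - 2)^3 = 8^3 = 512
512 unit cubes


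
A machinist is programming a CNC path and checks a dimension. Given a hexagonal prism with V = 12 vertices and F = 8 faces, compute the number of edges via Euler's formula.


Polyhedron: hexagonal prism
Euler's formula for convex polyhedra: V - E + F = 2
Given: V = 12 vertices and F = 8 faces
Solve for E:
E = V + F - 2 = 12 + 8 - 2 = 18
18 edges


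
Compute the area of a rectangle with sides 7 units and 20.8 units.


Shape: rectangle
Length l = 7 units, Width w = 20.8 units
Formula: A = l * w
A = 7 * 20.8
A = 145.6
145.6 units^2


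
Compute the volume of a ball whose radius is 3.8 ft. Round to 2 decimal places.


Shape: sphere
Radius r = 3.8 ft
Formula: V = (4/3) * pi * r^3
r^3 = 54.872
(4/3) * 54.872 = 73.162667
V = 73.162667 * pi
V = 229.85
229.85 ft^3


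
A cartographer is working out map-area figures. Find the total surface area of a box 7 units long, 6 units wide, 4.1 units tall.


Shape: rectangular prism
l = 7 units, w = 6 units, h = 4.1 units
Formula: SA = 2(lw + lh + wh)
lw = 42, lh = 28.7, wh = 24.6
lw + lh + wh = 95.3
SA = 2 * 95.3
SA = 190.6
190.6 units^2


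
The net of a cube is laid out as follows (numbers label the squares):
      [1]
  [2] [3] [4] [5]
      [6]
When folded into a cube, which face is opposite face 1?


Net: cross layout. Take square 3 as the base (bottom).
Fold the four squares in the horizontal row up around 3: 2 -> left, 4 -> right, 5 wraps to the top.
Fold 1 and 6 up from 3: 1 -> back, 6 -> front.
Opposite pairs are therefore: (1, 6), (2, 4), (3, 5).
Face 1 is opposite face 6.
face 6


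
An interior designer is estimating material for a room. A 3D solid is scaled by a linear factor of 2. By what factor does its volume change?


Linear scale factor k = 2
Rule: under a linear scaling by k, volumes scale by k^3.
k^3 = 2 * 2 * 2
k^3 = 4 * 2
k^3 = 8
Volume scales by a factor of 8.
8 (dimensionless)


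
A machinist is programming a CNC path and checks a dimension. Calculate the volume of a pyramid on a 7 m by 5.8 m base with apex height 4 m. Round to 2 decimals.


Shape: rectangular pyramid
Base: 7 m x 5.8 m, Height h = 4 m
Formula: V = (1/3) * base_area * h
base_area = 7 * 5.8 = 40.6
base_area * h = 40.6 * 4 = 162.4
V = 162.4 / 3
V = 54.13
54.13 m^3


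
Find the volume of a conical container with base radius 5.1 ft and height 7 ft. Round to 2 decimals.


Shape: cone
Radius r = 5.1 ft, Height h = 7 ft
Formula: V = (1/3) * pi * r^2 * h
r^2 = 26.01
pi * r^2 * h = pi * 26.01 * 7 = 182.07 * pi
V = 182.07 * pi / 3
V = 190.66
190.66 ft^3


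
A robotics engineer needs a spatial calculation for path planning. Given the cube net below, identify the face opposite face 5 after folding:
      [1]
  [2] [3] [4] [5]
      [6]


Net: cross layout. Take square 3 as the base (bottom).
Fold the four squares in the horizontal row up around 3: 2 -> left, 4 -> right, 5 wraps to the top.
Fold 1 and 6 up from 3: 1 -> back, 6 -> front.
Opposite pairs are therefore: (1, 6), (2, 4), (3, 5).
Face 5 is opposite face 3.
face 3


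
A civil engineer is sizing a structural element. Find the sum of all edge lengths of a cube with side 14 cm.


Shape: cube
Side s = 14 cm
A cube has 12 edges, all equal.
Formula: total edge length = 12 * s
Total = 12 * 14
Total = 168
168 cm


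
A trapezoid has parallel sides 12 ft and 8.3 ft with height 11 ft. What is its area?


Shape: trapezoid
Parallel sides a = 12 ft, b = 8.3 ft; Height h = 11 ft
Formula: A = (a + b) * h / 2
a + b = 12 + 8.3 = 20.3
A = 20.3 * 11 / 2
A = 223.3 / 2
A = 111.65
111.65 ft^2


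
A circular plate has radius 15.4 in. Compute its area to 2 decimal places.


Shape: circle
Radius r = 15.4 in
Formula: A = pi * r^2
r^2 = 15.4^2 = 237.16
A = pi * 237.16
A = 745.06
745.06 in^2


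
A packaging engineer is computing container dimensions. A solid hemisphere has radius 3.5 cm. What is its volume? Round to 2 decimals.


Shape: hemisphere (half of a sphere)
Radius r = 3.5 cm
Formula: V = (1/2) * (4/3) * pi * r^3 = (2/3) * pi * r^3
r^3 = 42.875
(2/3) * 42.875 = 28.583333
V = 28.583333 * pi
V = 89.8
89.8 cm^3


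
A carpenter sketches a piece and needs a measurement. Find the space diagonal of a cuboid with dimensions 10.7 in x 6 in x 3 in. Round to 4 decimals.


Shape: rectangular box (space diagonal)
l = 10.7 in, w = 6 in, h = 3 in
Visualize: the diagonal of the base, then a right triangle with that diagonal and the height.
Formula: d = sqrt(l^2 + w^2 + h^2)
l^2 + w^2 + h^2 = 114.49 + 36 + 9 = 159.49
d = sqrt(159.49)
d = 12.6289
12.6289 in


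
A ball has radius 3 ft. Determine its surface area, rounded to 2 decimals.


Shape: sphere
Radius r = 3 ft
Formula: SA = 4 * pi * r^2
r^2 = 9
SA = 4 * pi * 9
SA = 36 * pi
SA = 113.1
113.1 ft^2


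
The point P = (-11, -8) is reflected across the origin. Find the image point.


Transformation: reflection
Original point: (-11, -8)
Rule for reflection through the origin: (x, y) -> (-x, -y)
Apply: (-11, -8) -> (11, 8)
(11, 8)


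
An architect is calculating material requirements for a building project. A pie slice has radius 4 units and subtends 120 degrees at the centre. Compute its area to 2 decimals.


Shape: circular sector
Radius r = 4 units, Angle = 120 degrees
Formula: A = (angle/360) * pi * r^2
r^2 = 16
Fraction of circle = 120/360
A = (120/360) * pi * 16
A = 5.333333 * pi
A = 16.76
16.76 units^2


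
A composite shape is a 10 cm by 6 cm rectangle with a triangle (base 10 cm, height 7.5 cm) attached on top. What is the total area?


Composite shape: rectangle + triangle
Rectangle area = 10 * 6 = 60
Triangle area = 0.5 * 10 * 7.5 = 37.5
Total = 60 + 37.5
Total = 97.5
97.5 cm^2


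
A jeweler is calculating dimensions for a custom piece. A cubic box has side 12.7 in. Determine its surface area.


Shape: cube
Side s = 12.7 in
A cube has 6 square faces.
Formula: SA = 6 * s^2
s^2 = 161.29
SA = 6 * 161.29
SA = 967.74
967.74 in^2


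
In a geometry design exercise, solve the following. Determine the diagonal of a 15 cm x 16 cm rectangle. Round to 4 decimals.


Shape: rectangle (diagonal via Pythagoras)
Sides: 15 cm and 16 cm
Formula: d = sqrt(l^2 + w^2)
l^2 = 225, w^2 = 256
l^2 + w^2 = 481
d = sqrt(481)
d = 21.9317
21.9317 cm


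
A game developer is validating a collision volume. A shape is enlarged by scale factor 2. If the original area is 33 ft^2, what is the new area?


Linear scale factor k = 2
Original area = 33 ft^2
Rule: under a linear scaling by k, areas scale by k^2.
k^2 = 2^2 = 4
New area = 33 * 4
New area = 132
132 ft^2


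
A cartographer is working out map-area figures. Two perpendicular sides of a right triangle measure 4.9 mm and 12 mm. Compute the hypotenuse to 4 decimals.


Shape: right triangle
Legs a = 4.9 mm, b = 12 mm
Formula: c = sqrt(a^2 + b^2)
a^2 = 24.01, b^2 = 144
a^2 + b^2 = 168.01
c = sqrt(168.01)
c = 12.9619
12.9619 mm


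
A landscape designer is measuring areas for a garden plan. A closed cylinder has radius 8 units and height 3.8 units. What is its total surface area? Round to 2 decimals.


Shape: closed cylinder
Radius r = 8 units, Height h = 3.8 units
Formula: SA = 2*pi*r^2 + 2*pi*r*h = 2*pi*r*(r + h)
r + h = 11.8
2 * r * (r + h) = 2 * 8 * 11.8 = 188.8
SA = 188.8 * pi
SA = 593.13
593.13 units^2


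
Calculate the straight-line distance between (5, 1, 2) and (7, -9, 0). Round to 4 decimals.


3D distance between two points
P1 = (5, 1, 2), P2 = (7, -9, 0)
Formula: d = sqrt((x2-x1)^2 + (y2-y1)^2 + (z2-z1)^2)
dx = 7 - 5 = 2
dy = -9 - 1 = -10
dz = 0 - 2 = -2
dx^2 + dy^2 + dz^2 = 4 + 100 + 4 = 108
d = sqrt(108)
d = 10.3923
10.3923 units


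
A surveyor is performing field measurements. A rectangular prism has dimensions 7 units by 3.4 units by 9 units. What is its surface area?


Shape: rectangular prism
l = 7 units, w = 3.4 units, h = 9 units
Formula: SA = 2(lw + lh + wh)
lw = 23.8, lh = 63, wh = 30.6
lw + lh + wh = 117.4
SA = 2 * 117.4
SA = 234.8
234.8 units^2


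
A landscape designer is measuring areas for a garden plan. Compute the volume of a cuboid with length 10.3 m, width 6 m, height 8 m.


Shape: rectangular prism
l = 10.3 m, w = 6 m, h = 8 m
Formula: V = l * w * h
V = 10.3 * 6 * 8
V = 61.8 * 8
V = 494.4
494.4 m^3


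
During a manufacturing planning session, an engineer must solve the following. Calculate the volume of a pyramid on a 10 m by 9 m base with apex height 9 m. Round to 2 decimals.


Shape: rectangular pyramid
Base: 10 m x 9 m, Height h = 9 m
Formula: V = (1/3) * base_area * h
base_area = 10 * 9 = 90
base_area * h = 90 * 9 = 810
V = 810 / 3
V = 270
270 m^3


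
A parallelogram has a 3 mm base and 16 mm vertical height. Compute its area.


Shape: parallelogram
Base b = 3 mm, Height h = 16 mm
Formula: A = b * h
A = 3 * 16
A = 48
48 mm^2


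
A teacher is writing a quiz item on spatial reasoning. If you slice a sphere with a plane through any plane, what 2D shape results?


Solid: sphere
Cutting plane: through any plane
Visualize the intersection of the plane with the solid's surface.
The boundary of the cut region is a circle.
circle


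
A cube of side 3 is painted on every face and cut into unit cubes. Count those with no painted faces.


Large cube: 3 x 3 x 3, cut into unit cubes.
n = 3, so n - 2 = 1
Unpainted cubes form the interior (n - 2)^3 block.
(n - 2)^3 = 1^3 = 1
1 unit cubes


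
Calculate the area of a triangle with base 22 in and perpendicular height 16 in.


Shape: triangle
Base b = 22 in, Height h = 16 in
Formula: A = (1/2) * b * h
A = 0.5 * 22 * 16
A = 0.5 * 352
A = 176
176 in^2


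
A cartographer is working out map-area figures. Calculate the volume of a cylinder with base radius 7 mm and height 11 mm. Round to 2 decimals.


Shape: cylinder
Radius r = 7 mm, Height h = 11 mm
Formula: V = pi * r^2 * h
r^2 = 49
V = pi * 49 * 11
V = 539 * pi
V = 1693.32
1693.32 mm^3


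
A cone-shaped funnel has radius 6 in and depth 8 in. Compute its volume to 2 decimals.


Shape: cone
Radius r = 6 in, Height h = 8 in
Formula: V = (1/3) * pi * r^2 * h
r^2 = 36
pi * r^2 * h = pi * 36 * 8 = 288 * pi
V = 288 * pi / 3
V = 301.59
301.59 in^3


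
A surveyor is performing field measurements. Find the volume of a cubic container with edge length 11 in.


Shape: cube
Side s = 11 in
Formula: V = s^3
V = 11 * 11 * 11
V = 121 * 11
V = 1331
1331 in^3


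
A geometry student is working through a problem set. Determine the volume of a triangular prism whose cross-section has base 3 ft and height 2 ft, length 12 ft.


Shape: triangular prism
Triangle base = 3 ft, triangle height = 2 ft, prism length L = 12 ft
Formula: V = (1/2 * b * h_tri) * L
Cross-section area = 0.5 * 3 * 2 = 3
V = 3 * 12
V = 36
36 ft^3


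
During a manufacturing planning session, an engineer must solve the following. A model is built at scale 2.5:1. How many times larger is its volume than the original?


Linear scale factor k = 2.5
Rule: under a linear scaling by k, volumes scale by k^3.
k^3 = 2.5 * 2.5 * 2.5
k^3 = 6.25 * 2.5
k^3 = 15.625
Volume scales by a factor of 15.625.
15.625 (dimensionless)


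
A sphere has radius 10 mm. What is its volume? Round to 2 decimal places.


Shape: sphere
Radius r = 10 mm
Formula: V = (4/3) * pi * r^3
r^3 = 1000
(4/3) * 1000 = 1333.333333
V = 1333.333333 * pi
V = 4188.79
4188.79 mm^3


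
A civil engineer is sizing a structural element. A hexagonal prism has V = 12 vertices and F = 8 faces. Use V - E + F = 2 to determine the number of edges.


Polyhedron: hexagonal prism
Euler's formula for convex polyhedra: V - E + F = 2
Given: V = 12 vertices and F = 8 faces
Solve for E:
E = V + F - 2 = 12 + 8 - 2 = 18
18 edges


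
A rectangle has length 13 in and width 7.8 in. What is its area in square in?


Shape: rectangle
Length l = 13 in, Width w = 7.8 in
Formula: A = l * w
A = 13 * 7.8
A = 101.4
101.4 in^2


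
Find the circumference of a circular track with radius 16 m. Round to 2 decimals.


Shape: circle
Radius r = 16 m
Formula: C = 2 * pi * r
C = 2 * pi * 16
C = 32 * pi
C = 100.53
100.53 m


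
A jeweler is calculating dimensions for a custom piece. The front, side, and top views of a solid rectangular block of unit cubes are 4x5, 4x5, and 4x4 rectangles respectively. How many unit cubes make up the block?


Orthographic views of a solid rectangular block:
Front view 4 x 5 -> length = 4, height = 5
Side view 4 x 5 -> width = 4, height = 5 (consistent)
Top view 4 x 4 -> confirms length = 4, width = 4
The block is 4 x 4 x 5.
Total unit cubes = 4 * 4 * 5 = 80
80 unit cubes


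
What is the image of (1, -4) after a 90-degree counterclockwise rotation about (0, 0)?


Transformation: rotation about the origin
Original point: (1, -4)
Rule for 90 deg counterclockwise: (x, y) -> (-y, x)
Apply: (1, -4) -> (4, 1)
(4, 1)


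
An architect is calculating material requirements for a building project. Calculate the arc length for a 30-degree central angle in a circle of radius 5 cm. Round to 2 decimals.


Shape: circular arc
Radius r = 5 cm, Angle = 30 degrees
Formula: L = (angle/360) * 2 * pi * r
2 * pi * r = 10 * pi
L = (30/360) * 10 * pi
L = 0.833333 * pi
L = 2.62
2.62 cm


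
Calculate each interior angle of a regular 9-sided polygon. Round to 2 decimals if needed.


Shape: regular nonagon (9 sides)
Formula: interior angle = (n - 2) * 180 / n
(n - 2) = 7
(n - 2) * 180 = 1260
angle = 1260 / 9
angle = 140
140 degrees


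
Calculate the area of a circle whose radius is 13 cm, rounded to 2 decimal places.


Shape: circle
Radius r = 13 cm
Formula: A = pi * r^2
r^2 = 13^2 = 169
A = pi * 169
A = 530.93
530.93 cm^2


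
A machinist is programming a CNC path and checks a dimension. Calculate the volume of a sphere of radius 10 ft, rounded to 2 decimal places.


Shape: sphere
Radius r = 10 ft
Formula: V = (4/3) * pi * r^3
r^3 = 1000
(4/3) * 1000 = 1333.333333
V = 1333.333333 * pi
V = 4188.79
4188.79 ft^3


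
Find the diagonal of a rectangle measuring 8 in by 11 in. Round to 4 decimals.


Shape: rectangle (diagonal via Pythagoras)
Sides: 8 in and 11 in
Formula: d = sqrt(l^2 + w^2)
l^2 = 64, w^2 = 121
l^2 + w^2 = 185
d = sqrt(185)
d = 13.6015
13.6015 in


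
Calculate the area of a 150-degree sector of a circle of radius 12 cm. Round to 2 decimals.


Shape: circular sector
Radius r = 12 cm, Angle = 150 degrees
Formula: A = (angle/360) * pi * r^2
r^2 = 144
Fraction of circle = 150/360
A = (150/360) * pi * 144
A = 60 * pi
A = 188.5
188.5 cm^2


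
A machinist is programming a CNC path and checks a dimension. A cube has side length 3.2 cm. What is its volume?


Shape: cube
Side s = 3.2 cm
Formula: V = s^3
V = 3.2 * 3.2 * 3.2
V = 10.24 * 3.2
V = 32.768
32.768 cm^3


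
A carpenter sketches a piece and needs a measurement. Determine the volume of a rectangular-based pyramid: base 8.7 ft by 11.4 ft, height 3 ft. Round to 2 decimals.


Shape: rectangular pyramid
Base: 8.7 ft x 11.4 ft, Height h = 3 ft
Formula: V = (1/3) * base_area * h
base_area = 8.7 * 11.4 = 99.18
base_area * h = 99.18 * 3 = 297.54
V = 297.54 / 3
V = 99.18
99.18 ft^3


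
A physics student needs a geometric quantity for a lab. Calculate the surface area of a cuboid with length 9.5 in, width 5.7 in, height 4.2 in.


Shape: rectangular prism
l = 9.5 in, w = 5.7 in, h = 4.2 in
Formula: SA = 2(lw + lh + wh)
lw = 54.15, lh = 39.9, wh = 23.94
lw + lh + wh = 117.99
SA = 2 * 117.99
SA = 235.98
235.98 in^2


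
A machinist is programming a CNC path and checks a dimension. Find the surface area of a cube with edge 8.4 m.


Shape: cube
Side s = 8.4 m
A cube has 6 square faces.
Formula: SA = 6 * s^2
s^2 = 70.56
SA = 6 * 70.56
SA = 423.36
423.36 m^2


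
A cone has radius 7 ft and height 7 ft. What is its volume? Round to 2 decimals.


Shape: cone
Radius r = 7 ft, Height h = 7 ft
Formula: V = (1/3) * pi * r^2 * h
r^2 = 49
pi * r^2 * h = pi * 49 * 7 = 343 * pi
V = 343 * pi / 3
V = 359.19
359.19 ft^3


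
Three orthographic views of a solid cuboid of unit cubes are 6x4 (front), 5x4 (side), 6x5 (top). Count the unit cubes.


Orthographic views of a solid rectangular block:
Front view 6 x 4 -> length = 6, height = 4
Side view 5 x 4 -> width = 5, height = 4 (consistent)
Top view 6 x 5 -> confirms length = 6, width = 5
The block is 6 x 5 x 4.
Total unit cubes = 6 * 5 * 4 = 120
120 unit cubes


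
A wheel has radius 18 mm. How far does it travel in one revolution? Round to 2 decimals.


Shape: circle
Radius r = 18 mm
Formula: C = 2 * pi * r
C = 2 * pi * 18
C = 36 * pi
C = 113.1
113.1 mm


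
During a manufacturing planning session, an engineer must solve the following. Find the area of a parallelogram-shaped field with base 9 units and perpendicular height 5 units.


Shape: parallelogram
Base b = 9 units, Height h = 5 units
Formula: A = b * h
A = 9 * 5
A = 45
45 units^2


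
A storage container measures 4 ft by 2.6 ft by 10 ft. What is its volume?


Shape: rectangular prism
l = 4 ft, w = 2.6 ft, h = 10 ft
Formula: V = l * w * h
V = 4 * 2.6 * 10
V = 10.4 * 10
V = 104
104 ft^3


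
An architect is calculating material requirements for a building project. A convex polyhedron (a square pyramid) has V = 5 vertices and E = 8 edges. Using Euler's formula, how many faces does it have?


Polyhedron: square pyramid
Euler's formula for convex polyhedra: V - E + F = 2
Given: V = 5 vertices and E = 8 edges
Solve for F:
F = 2 + E - V = 2 + 8 - 5 = 5
5 faces


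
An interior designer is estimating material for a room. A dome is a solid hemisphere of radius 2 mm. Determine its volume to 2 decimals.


Shape: hemisphere (half of a sphere)
Radius r = 2 mm
Formula: V = (1/2) * (4/3) * pi * r^3 = (2/3) * pi * r^3
r^3 = 8
(2/3) * 8 = 5.333333
V = 5.333333 * pi
V = 16.76
16.76 mm^3


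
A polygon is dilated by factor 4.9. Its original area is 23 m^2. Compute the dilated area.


Linear scale factor k = 4.9
Original area = 23 m^2
Rule: under a linear scaling by k, areas scale by k^2.
k^2 = 4.9^2 = 24.01
New area = 23 * 24.01
New area = 552.23
552.23 m^2


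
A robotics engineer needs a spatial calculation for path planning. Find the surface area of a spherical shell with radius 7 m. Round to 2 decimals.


Shape: sphere
Radius r = 7 m
Formula: SA = 4 * pi * r^2
r^2 = 49
SA = 4 * pi * 49
SA = 196 * pi
SA = 615.75
615.75 m^2


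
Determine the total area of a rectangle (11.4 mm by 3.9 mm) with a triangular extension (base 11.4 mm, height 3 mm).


Composite shape: rectangle + triangle
Rectangle area = 11.4 * 3.9 = 44.46
Triangle area = 0.5 * 11.4 * 3 = 17.1
Total = 44.46 + 17.1
Total = 61.56
61.56 mm^2


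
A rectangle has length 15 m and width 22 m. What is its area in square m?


Shape: rectangle
Length l = 15 m, Width w = 22 m
Formula: A = l * w
A = 15 * 22
A = 330
330 m^2


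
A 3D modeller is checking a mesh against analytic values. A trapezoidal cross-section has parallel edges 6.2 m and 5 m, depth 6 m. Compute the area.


Shape: trapezoid
Parallel sides a = 6.2 m, b = 5 m; Height h = 6 m
Formula: A = (a + b) * h / 2
a + b = 6.2 + 5 = 11.2
A = 11.2 * 6 / 2
A = 67.2 / 2
A = 33.6
33.6 m^2


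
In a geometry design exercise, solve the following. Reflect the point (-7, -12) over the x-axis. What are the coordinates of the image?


Transformation: reflection
Original point: (-7, -12)
Rule for reflection over the x-axis: (x, y) -> (x, -y)
Apply: (-7, -12) -> (-7, 12)
(-7, 12)


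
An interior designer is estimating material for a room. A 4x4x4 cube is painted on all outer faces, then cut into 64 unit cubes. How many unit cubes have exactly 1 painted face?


Large cube: 4 x 4 x 4, cut into unit cubes.
n = 4, so n - 2 = 2
Cubes with 1 painted face lie in the interior of each face.
A cube has 6 faces; each contributes (n - 2)^2 = 4 such cubes.
Count = 6 * 4 = 24
24 unit cubes


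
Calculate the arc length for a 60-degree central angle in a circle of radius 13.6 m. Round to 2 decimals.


Shape: circular arc
Radius r = 13.6 m, Angle = 60 degrees
Formula: L = (angle/360) * 2 * pi * r
2 * pi * r = 27.2 * pi
L = (60/360) * 27.2 * pi
L = 4.533333 * pi
L = 14.24
14.24 m


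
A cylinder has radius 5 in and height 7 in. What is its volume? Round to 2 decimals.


Shape: cylinder
Radius r = 5 in, Height h = 7 in
Formula: V = pi * r^2 * h
r^2 = 25
V = pi * 25 * 7
V = 175 * pi
V = 549.78
549.78 in^3


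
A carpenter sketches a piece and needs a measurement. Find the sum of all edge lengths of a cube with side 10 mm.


Shape: cube
Side s = 10 mm
A cube has 12 edges, all equal.
Formula: total edge length = 12 * s
Total = 12 * 10
Total = 120
120 mm
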